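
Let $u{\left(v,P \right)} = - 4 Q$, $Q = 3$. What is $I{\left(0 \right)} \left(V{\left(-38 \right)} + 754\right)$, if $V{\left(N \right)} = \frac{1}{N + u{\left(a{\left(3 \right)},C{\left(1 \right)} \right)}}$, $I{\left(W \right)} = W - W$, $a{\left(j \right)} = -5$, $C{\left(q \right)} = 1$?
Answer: $0$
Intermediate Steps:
$u{\left(v,P \right)} = -12$ ($u{\left(v,P \right)} = \left(-4\right) 3 = -12$)
$I{\left(W \right)} = 0$
$V{\left(N \right)} = \frac{1}{-12 + N}$ ($V{\left(N \right)} = \frac{1}{N - 12} = \frac{1}{-12 + N}$)
$I{\left(0 \right)} \left(V{\left(-38 \right)} + 754\right) = 0 \left(\frac{1}{-12 - 38} + 754\right) = 0 \left(\frac{1}{-50} + 754\right) = 0 \left(- \frac{1}{50} + 754\right) = 0 \cdot \frac{37699}{50} = 0$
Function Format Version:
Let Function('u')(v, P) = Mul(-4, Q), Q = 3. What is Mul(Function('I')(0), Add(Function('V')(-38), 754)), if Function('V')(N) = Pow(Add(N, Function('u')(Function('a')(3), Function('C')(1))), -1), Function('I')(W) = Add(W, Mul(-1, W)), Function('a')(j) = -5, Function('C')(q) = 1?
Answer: 0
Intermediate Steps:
Function('u')(v, P) = -12 (Function('u')(v, P) = Mul(-4, 3) = -12)
Function('I')(W) = 0
Function('V')(N) = Pow(Add(-12, N), -1) (Function('V')(N) = Pow(Add(N, -12), -1) = Pow(Add(-12, N), -1))
Mul(Function('I')(0), Add(Function('V')(-38), 754)) = Mul(0, Add(Pow(Add(-12, -38), -1), 754)) = Mul(0, Add(Pow(-50, -1), 754)) = Mul(0, Add(Rational(-1, 50), 754)) = Mul(0, Rational(37699, 50)) = 0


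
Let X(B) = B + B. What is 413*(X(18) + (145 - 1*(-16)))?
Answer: 81361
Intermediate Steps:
X(B) = 2*B
413*(X(18) + (145 - 1*(-16))) = 413*(2*18 + (145 - 1*(-16))) = 413*(36 + (145 + 16)) = 413*(36 + 161) = 413*197 = 81361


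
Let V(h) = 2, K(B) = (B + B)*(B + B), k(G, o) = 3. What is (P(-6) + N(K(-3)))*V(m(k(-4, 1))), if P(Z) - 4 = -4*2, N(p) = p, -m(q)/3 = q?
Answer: 64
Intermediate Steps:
K(B) = 4*B² (K(B) = (2*B)*(2*B) = 4*B²)
m(q) = -3*q
P(Z) = -4 (P(Z) = 4 - 4*2 = 4 - 8 = -4)
(P(-6) + N(K(-3)))*V(m(k(-4, 1))) = (-4 + 4*(-3)²)*2 = (-4 + 4*9)*2 = (-4 + 36)*2 = 32*2 = 64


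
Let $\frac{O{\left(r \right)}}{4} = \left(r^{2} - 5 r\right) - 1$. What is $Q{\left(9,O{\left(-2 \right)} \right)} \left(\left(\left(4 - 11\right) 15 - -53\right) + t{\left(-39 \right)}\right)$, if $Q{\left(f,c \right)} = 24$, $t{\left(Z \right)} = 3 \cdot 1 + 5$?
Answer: $-1056$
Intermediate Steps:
$O{\left(r \right)} = -4 - 20 r + 4 r^{2}$ ($O{\left(r \right)} = 4 \left(\left(r^{2} - 5 r\right) - 1\right) = 4 \left(-1 + r^{2} - 5 r\right) = -4 - 20 r + 4 r^{2}$)
$t{\left(Z \right)} = 8$ ($t{\left(Z \right)} = 3 + 5 = 8$)
$Q{\left(9,O{\left(-2 \right)} \right)} \left(\left(\left(4 - 11\right) 15 - -53\right) + t{\left(-39 \right)}\right) = 24 \left(\left(\left(4 - 11\right) 15 - -53\right) + 8\right) = 24 \left(\left(\left(-7\right) 15 + 53\right) + 8\right) = 24 \left(\left(-105 + 53\right) + 8\right) = 24 \left(-52 + 8\right) = 24 \left(-44\right) = -1056$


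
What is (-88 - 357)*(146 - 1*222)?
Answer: 33820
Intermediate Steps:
(-88 - 357)*(146 - 1*222) = -445*(146 - 222) = -445*(-76) = 33820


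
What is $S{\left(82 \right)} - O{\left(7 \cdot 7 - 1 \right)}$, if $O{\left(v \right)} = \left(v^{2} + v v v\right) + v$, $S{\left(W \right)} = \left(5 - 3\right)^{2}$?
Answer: $-112940$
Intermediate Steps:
$S{\left(W \right)} = 4$ ($S{\left(W \right)} = 2^{2} = 4$)
$O{\left(v \right)} = v + v^{2} + v^{3}$ ($O{\left(v \right)} = \left(v^{2} + v^{2} v\right) + v = \left(v^{2} + v^{3}\right) + v = v + v^{2} + v^{3}$)
$S{\left(82 \right)} - O{\left(7 \cdot 7 - 1 \right)} = 4 - \left(7 \cdot 7 - 1\right) \left(1 + \left(7 \cdot 7 - 1\right) + \left(7 \cdot 7 - 1\right)^{2}\right) = 4 - \left(49 - 1\right) \left(1 + \left(49 - 1\right) + \left(49 - 1\right)^{2}\right) = 4 - 48 \left(1 + 48 + 48^{2}\right) = 4 - 48 \left(1 + 48 + 2304\right) = 4 - 48 \cdot 2353 = 4 - 112944 = -112940$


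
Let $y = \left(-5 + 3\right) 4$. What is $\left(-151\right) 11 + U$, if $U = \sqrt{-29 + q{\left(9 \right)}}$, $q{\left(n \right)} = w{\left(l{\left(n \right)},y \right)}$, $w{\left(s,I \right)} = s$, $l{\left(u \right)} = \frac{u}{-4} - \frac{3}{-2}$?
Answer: $-1661 + \frac{i \sqrt{119}}{2} \approx -1661.0 + 5.4544 i$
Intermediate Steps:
$l{\left(u \right)} = \frac{3}{2} - \frac{u}{4}$ ($l{\left(u \right)} = u \left(- \frac{1}{4}\right) - - \frac{3}{2} = - \frac{u}{4} + \frac{3}{2} = \frac{3}{2} - \frac{u}{4}$)
$y = -8$ ($y = \left(-2\right) 4 = -8$)
$q{\left(n \right)} = \frac{3}{2} - \frac{n}{4}$
$U = \frac{i \sqrt{119}}{2}$ ($U = \sqrt{-29 + \left(\frac{3}{2} - \frac{9}{4}\right)} = \sqrt{-29 - \frac{3}{4}} = \sqrt{- \frac{119}{4}} = \frac{i \sqrt{119}}{2} \approx 5.4544 i$)
$\left(-151\right) 11 + U = \left(-151\right) 11 + \frac{i \sqrt{119}}{2} = -1661 + \frac{i \sqrt{119}}{2}$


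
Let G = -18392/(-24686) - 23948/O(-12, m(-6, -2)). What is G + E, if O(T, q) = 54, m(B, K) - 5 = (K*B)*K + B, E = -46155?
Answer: -15529208245/333261 ≈ -46598.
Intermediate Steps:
m(B, K) = 5 + B + B*K**2 (m(B, K) = 5 + ((K*B)*K + B) = 5 + ((B*K)*K + B) = 5 + (B*K**2 + B) = 5 + (B + B*K**2) = 5 + B + B*K**2)
G = -147546790/333261 (G = -18392/(-24686) - 23948/54 = -18392*(-1/24686) - 23948*1/54 = 9196/12343 - 11974/27 = -147546790/333261 ≈ -442.74)
G + E = -147546790/333261 - 46155 = -15529208245/333261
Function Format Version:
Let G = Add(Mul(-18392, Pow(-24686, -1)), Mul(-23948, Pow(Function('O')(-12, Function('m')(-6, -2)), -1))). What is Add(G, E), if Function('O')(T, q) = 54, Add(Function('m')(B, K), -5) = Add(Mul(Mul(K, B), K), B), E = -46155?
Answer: Rational(-15529208245, 333261) ≈ -46598.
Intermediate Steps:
Function('m')(B, K) = Add(5, B, Mul(B, Pow(K, 2))) (Function('m')(B, K) = Add(5, Add(Mul(Mul(K, B), K), B)) = Add(5, Add(Mul(Mul(B, K), K), B)) = Add(5, Add(Mul(B, Pow(K, 2)), B)) = Add(5, Add(B, Mul(B, Pow(K, 2)))) = Add(5, B, Mul(B, Pow(K, 2))))
G = Rational(-147546790, 333261) (G = Add(Mul(-18392, Pow(-24686, -1)), Mul(-23948, Pow(54, -1))) = Add(Mul(-18392, Rational(-1, 24686)), Mul(-23948, Rational(1, 54))) = Add(Rational(9196, 12343), Rational(-11974, 27)) = Rational(-147546790, 333261) ≈ -442.74)
Add(G, E) = Add(Rational(-147546790, 333261), -46155) = Rational(-15529208245, 333261)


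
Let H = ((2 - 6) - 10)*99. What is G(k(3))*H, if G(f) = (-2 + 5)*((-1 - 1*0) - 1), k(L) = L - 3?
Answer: 8316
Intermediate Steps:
k(L) = -3 + L
G(f) = -6 (G(f) = 3*((-1 + 0) - 1) = 3*(-1 - 1) = 3*(-2) = -6)
H = -1386 (H = (-4 - 10)*99 = -14*99 = -1386)
G(k(3))*H = -6*(-1386) = 8316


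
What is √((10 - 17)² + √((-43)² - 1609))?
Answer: √(49 + 4*√15) ≈ 8.0307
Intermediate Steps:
√((10 - 17)² + √((-43)² - 1609)) = √((-7)² + √(1849 - 1609)) = √(49 + √240) = √(49 + 4*√15)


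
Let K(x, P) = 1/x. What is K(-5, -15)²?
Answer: 1/25 ≈ 0.040000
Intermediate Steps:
K(-5, -15)² = (1/(-5))² = (-⅕)² = 1/25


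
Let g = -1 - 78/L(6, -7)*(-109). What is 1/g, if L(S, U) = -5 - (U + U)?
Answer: 3/2831 ≈ 0.0010597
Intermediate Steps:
L(S, U) = -5 - 2*U
g = 2831/3 (g = -1 - 78/(-5 - 2*(-7))*(-109) = -1 - 78/(-5 + 14)*(-109) = -1 - 78/9*(-109) = -1 - 78*⅑*(-109) = -1 - 26/3*(-109) = -1 + 2834/3 = 2831/3 ≈ 943.67)
1/g = 1/(2831/3) = 3/2831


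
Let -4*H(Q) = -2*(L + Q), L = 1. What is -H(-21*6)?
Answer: 125/2 ≈ 62.500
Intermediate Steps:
H(Q) = ½ + Q/2 (H(Q) = -(-1)*(1 + Q)/2 = -(-2 - 2*Q)/4 = ½ + Q/2)
-H(-21*6) = -(½ + (-21*6)/2) = -(½ + (½)*(-126)) = -(½ - 63) = -1*(-125/2) = 125/2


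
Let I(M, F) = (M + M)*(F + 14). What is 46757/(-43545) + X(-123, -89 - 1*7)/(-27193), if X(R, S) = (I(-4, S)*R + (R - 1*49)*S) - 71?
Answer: 1526172514/1184119185 ≈ 1.2889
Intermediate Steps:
I(M, F) = 2*M*(14 + F) (I(M, F) = (2*M)*(14 + F) = 2*M*(14 + F))
X(R, S) = -71 + R*(-112 - 8*S) + S*(-49 + R) (X(R, S) = ((2*(-4)*(14 + S))*R + (R - 1*49)*S) - 71 = ((-112 - 8*S)*R + (R - 49)*S) - 71 = (R*(-112 - 8*S) + (-49 + R)*S) - 71 = (R*(-112 - 8*S) + S*(-49 + R)) - 71 = -71 + R*(-112 - 8*S) + S*(-49 + R))
46757/(-43545) + X(-123, -89 - 1*7)/(-27193) = 46757/(-43545) + (-71 - 49*(-89 - 1*7) - 123*(-89 - 1*7) - 8*(-123)*(14 + (-89 - 1*7)))/(-27193) = 46757*(-1/43545) + (-71 - 49*(-89 - 7) - 123*(-89 - 7) - 8*(-123)*(14 + (-89 - 7)))*(-1/27193) = -46757/43545 + (-71 - 49*(-96) - 123*(-96) - 8*(-123)*(14 - 96))*(-1/27193) = -46757/43545 + (-71 + 4704 + 11808 - 8*(-123)*(-82))*(-1/27193) = -46757/43545 + (-71 + 4704 + 11808 - 80688)*(-1/27193) = -46757/43545 - 64247*(-1/27193) = -46757/43545 + 64247/27193 = 1526172514/1184119185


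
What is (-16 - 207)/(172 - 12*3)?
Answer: -223/136 ≈ -1.6397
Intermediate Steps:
(-16 - 207)/(172 - 12*3) = -223/(172 - 36) = -223/136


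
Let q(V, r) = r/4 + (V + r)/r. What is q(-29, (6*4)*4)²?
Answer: 5621641/9216 ≈ 609.99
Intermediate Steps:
q(V, r) = r/4 + (V + r)/r (q(V, r) = r*(¼) + (V + r)/r = r/4 + (V + r)/r)
q(-29, (6*4)*4)² = (1 + ((6*4)*4)/4 - 29/((6*4)*4))² = (1 + (24*4)/4 - 29/(24*4))² = (1 + (¼)*96 - 29/96)² = (1 + 24 - 29*1/96)² = (1 + 24 - 29/96)² = (2371/96)² = 5621641/9216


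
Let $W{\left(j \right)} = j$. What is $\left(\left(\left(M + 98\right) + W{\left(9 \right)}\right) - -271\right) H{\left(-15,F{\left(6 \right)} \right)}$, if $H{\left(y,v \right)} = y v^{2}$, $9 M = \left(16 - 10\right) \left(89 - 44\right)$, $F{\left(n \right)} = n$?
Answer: $-220320$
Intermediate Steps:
$M = 30$ ($M = \frac{\left(16 - 10\right) \left(89 - 44\right)}{9} = \frac{6 \cdot 45}{9} = \frac{1}{9} \cdot 270 = 30$)
$\left(\left(\left(M + 98\right) + W{\left(9 \right)}\right) - -271\right) H{\left(-15,F{\left(6 \right)} \right)} = \left(\left(\left(30 + 98\right) + 9\right) - -271\right) \left(- 15 \cdot 6^{2}\right) = \left(\left(128 + 9\right) + 271\right) \left(\left(-15\right) 36\right) = \left(137 + 271\right) \left(-540\right) = 408 \left(-540\right) = -220320$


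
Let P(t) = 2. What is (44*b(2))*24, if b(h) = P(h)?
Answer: 2112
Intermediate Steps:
b(h) = 2
(44*b(2))*24 = (44*2)*24 = 88*24 = 2112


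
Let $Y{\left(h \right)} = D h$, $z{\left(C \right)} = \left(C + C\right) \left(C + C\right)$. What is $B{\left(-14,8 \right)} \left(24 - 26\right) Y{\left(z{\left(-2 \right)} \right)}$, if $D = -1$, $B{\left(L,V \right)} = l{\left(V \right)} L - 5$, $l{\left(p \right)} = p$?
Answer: $-3744$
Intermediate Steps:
$z{\left(C \right)} = 4 C^{2}$ ($z{\left(C \right)} = 2 C 2 C = 4 C^{2}$)
$B{\left(L,V \right)} = -5 + L V$ ($B{\left(L,V \right)} = V L - 5 = L V - 5 = -5 + L V$)
$Y{\left(h \right)} = - h$
$B{\left(-14,8 \right)} \left(24 - 26\right) Y{\left(z{\left(-2 \right)} \right)} = \left(-5 - 112\right) \left(24 - 26\right) \left(- 4 \left(-2\right)^{2}\right) = \left(-5 - 112\right) \left(24 - 26\right) \left(- 4 \cdot 4\right) = \left(-117\right) \left(-2\right) \left(\left(-1\right) 16\right) = 234 \left(-16\right) = -3744$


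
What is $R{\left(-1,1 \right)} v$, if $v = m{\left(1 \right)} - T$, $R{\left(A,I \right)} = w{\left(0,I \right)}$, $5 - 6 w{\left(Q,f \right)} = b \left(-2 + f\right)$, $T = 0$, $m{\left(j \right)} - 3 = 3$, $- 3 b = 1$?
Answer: $\frac{14}{3} \approx 4.6667$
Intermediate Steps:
$b = - \frac{1}{3}$ ($b = \left(- \frac{1}{3}\right) 1 = - \frac{1}{3} \approx -0.33333$)
$m{\left(j \right)} = 6$ ($m{\left(j \right)} = 3 + 3 = 6$)
$w{\left(Q,f \right)} = \frac{13}{18} + \frac{f}{18}$ ($w{\left(Q,f \right)} = \frac{5}{6} - \frac{\left(- \frac{1}{3}\right) \left(-2 + f\right)}{6} = \frac{5}{6} - \frac{\frac{2}{3} - \frac{f}{3}}{6} = \frac{5}{6} + \left(- \frac{1}{9} + \frac{f}{18}\right) = \frac{13}{18} + \frac{f}{18}$)
$R{\left(A,I \right)} = \frac{13}{18} + \frac{I}{18}$
$v = 6$ ($v = 6 - 0 = 6 + 0 = 6$)
$R{\left(-1,1 \right)} v = \left(\frac{13}{18} + \frac{1}{18} \cdot 1\right) 6 = \left(\frac{13}{18} + \frac{1}{18}\right) 6 = \frac{7}{9} \cdot 6 = \frac{14}{3}$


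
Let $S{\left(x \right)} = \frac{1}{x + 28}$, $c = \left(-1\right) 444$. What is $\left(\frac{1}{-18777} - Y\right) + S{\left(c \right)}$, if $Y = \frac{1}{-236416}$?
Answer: $- \frac{141553783}{57709382016} \approx -0.0024529$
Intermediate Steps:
$c = -444$
$Y = - \frac{1}{236416} \approx -4.2298 \cdot 10^{-6}$
$S{\left(x \right)} = \frac{1}{28 + x}$
$\left(\frac{1}{-18777} - Y\right) + S{\left(c \right)} = \left(\frac{1}{-18777} - - \frac{1}{236416}\right) + \frac{1}{28 - 444} = \left(- \frac{1}{18777} + \frac{1}{236416}\right) + \frac{1}{-416} = - \frac{217639}{4439183232} - \frac{1}{416} = - \frac{141553783}{57709382016}$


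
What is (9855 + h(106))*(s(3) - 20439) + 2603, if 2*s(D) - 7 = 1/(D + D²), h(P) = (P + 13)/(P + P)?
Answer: -1024724775865/5088 ≈ -2.0140e+8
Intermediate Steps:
h(P) = (13 + P)/(2*P) (h(P) = (13 + P)/((2*P)) = (13 + P)*(1/(2*P)) = (13 + P)/(2*P))
s(D) = 7/2 + 1/(2*(D + D²))
(9855 + h(106))*(s(3) - 20439) + 2603 = (9855 + (½)*(13 + 106)/106)*((½)*(1 + 7*3 + 7*3²)/(3*(1 + 3)) - 20439) + 2603 = (9855 + (½)*(1/106)*119)*((½)*(⅓)*(1 + 21 + 7*9)/4 - 20439) + 2603 = (9855 + 119/212)*((½)*(⅓)*(¼)*(1 + 21 + 63) - 20439) + 2603 = 2089379*((½)*(⅓)*(¼)*85 - 20439)/212 + 2603 = 2089379*(85/24 - 20439)/212 + 2603 = (2089379/212)*(-490451/24) + 2603 = -1024738019929/5088 + 2603 = -1024724775865/5088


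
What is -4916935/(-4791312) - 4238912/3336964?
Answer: -975578711801/3997108914192 ≈ -0.24407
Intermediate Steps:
-4916935/(-4791312) - 4238912/3336964 = -4916935*(-1/4791312) - 4238912*1/3336964 = 4916935/4791312 - 1059728/834241 = -975578711801/3997108914192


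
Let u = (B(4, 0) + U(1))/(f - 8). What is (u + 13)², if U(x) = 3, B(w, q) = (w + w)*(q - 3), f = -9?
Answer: 58564/289 ≈ 202.64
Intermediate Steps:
B(w, q) = 2*w*(-3 + q) (B(w, q) = (2*w)*(-3 + q) = 2*w*(-3 + q))
u = 21/17 (u = (2*4*(-3 + 0) + 3)/(-9 - 8) = (2*4*(-3) + 3)/(-17) = (-24 + 3)*(-1/17) = -21*(-1/17) = 21/17 ≈ 1.2353)
(u + 13)² = (21/17 + 13)² = (242/17)² = 58564/289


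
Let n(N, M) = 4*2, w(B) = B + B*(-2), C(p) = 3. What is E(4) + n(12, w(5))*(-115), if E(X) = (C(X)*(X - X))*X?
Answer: -920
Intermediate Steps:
w(B) = -B (w(B) = B - 2*B = -B)
E(X) = 0 (E(X) = (3*(X - X))*X = (3*0)*X = 0*X = 0)
n(N, M) = 8
E(4) + n(12, w(5))*(-115) = 0 + 8*(-115) = 0 - 920 = -920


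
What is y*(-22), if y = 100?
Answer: -2200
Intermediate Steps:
y*(-22) = 100*(-22) = -2200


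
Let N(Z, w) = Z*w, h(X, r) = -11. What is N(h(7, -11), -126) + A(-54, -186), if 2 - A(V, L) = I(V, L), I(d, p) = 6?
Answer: 1382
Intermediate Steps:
A(V, L) = -4 (A(V, L) = 2 - 1*6 = 2 - 6 = -4)
N(h(7, -11), -126) + A(-54, -186) = -11*(-126) - 4 = 1386 - 4 = 1382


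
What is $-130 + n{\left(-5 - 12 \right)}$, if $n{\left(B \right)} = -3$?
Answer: $-133$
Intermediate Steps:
$-130 + n{\left(-5 - 12 \right)} = -130 - 3 = -133$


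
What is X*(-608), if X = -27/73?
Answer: 16416/73 ≈ 224.88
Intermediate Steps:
X = -27/73 (X = -27*1/73 = -27/73 ≈ -0.36986)
X*(-608) = -27/73*(-608) = 16416/73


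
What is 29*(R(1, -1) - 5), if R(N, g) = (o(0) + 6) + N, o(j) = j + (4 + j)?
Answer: 174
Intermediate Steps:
o(j) = 4 + 2*j
R(N, g) = 10 + N (R(N, g) = ((4 + 2*0) + 6) + N = ((4 + 0) + 6) + N = (4 + 6) + N = 10 + N)
29*(R(1, -1) - 5) = 29*((10 + 1) - 5) = 29*(11 - 5) = 29*6 = 174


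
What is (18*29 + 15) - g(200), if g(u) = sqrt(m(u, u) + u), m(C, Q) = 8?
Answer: 537 - 4*sqrt(13) ≈ 522.58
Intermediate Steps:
g(u) = sqrt(8 + u)
(18*29 + 15) - g(200) = (18*29 + 15) - sqrt(8 + 200) = (522 + 15) - sqrt(208) = 537 - 4*sqrt(13)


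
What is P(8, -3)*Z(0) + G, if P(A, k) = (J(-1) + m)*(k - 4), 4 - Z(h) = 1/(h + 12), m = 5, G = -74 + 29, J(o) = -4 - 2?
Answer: -211/12 ≈ -17.583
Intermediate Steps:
J(o) = -6
G = -45
Z(h) = 4 - 1/(12 + h) (Z(h) = 4 - 1/(h + 12) = 4 - 1/(12 + h))
P(A, k) = 4 - k (P(A, k) = (-6 + 5)*(k - 4) = -(-4 + k) = 4 - k)
P(8, -3)*Z(0) + G = (4 - 1*(-3))*((47 + 4*0)/(12 + 0)) - 45 = (4 + 3)*((47 + 0)/12) - 45 = 7*((1/12)*47) - 45 = 7*(47/12) - 45 = 329/12 - 45 = -211/12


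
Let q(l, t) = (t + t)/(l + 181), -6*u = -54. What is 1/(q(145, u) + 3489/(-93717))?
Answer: 5091957/91582 ≈ 55.600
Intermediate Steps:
u = 9 (u = -⅙*(-54) = 9)
q(l, t) = 2*t/(181 + l) (q(l, t) = (2*t)/(181 + l) = 2*t/(181 + l))
1/(q(145, u) + 3489/(-93717)) = 1/(2*9/(181 + 145) + 3489/(-93717)) = 1/(2*9/326 + 3489*(-1/93717)) = 1/(2*9*(1/326) - 1163/31239) = 1/(9/163 - 1163/31239) = 1/(91582/5091957) = 5091957/91582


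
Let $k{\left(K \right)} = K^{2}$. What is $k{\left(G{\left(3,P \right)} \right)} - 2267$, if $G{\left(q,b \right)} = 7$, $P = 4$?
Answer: $-2218$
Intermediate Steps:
$k{\left(G{\left(3,P \right)} \right)} - 2267 = 7^{2} - 2267 = 49 - 2267 = -2218$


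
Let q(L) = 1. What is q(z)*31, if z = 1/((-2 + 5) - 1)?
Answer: 31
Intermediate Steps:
z = ½ (z = 1/(3 - 1) = 1/2 = ½ ≈ 0.50000)
q(z)*31 = 1*31 = 31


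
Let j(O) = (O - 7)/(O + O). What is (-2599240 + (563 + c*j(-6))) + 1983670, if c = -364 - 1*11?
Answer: -2461653/4 ≈ -6.1541e+5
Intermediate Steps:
j(O) = (-7 + O)/(2*O) (j(O) = (-7 + O)/((2*O)) = (-7 + O)*(1/(2*O)) = (-7 + O)/(2*O))
c = -375 (c = -364 - 11 = -375)
(-2599240 + (563 + c*j(-6))) + 1983670 = (-2599240 + (563 - 375*(-7 - 6)/(2*(-6)))) + 1983670 = (-2599240 + (563 - 375*(-1)*(-13)/(2*6))) + 1983670 = (-2599240 + (563 - 375*13/12)) + 1983670 = (-2599240 + (563 - 1625/4)) + 1983670 = (-2599240 + 627/4) + 1983670 = -10396333/4 + 1983670 = -2461653/4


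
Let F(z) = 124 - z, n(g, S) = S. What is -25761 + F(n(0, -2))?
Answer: -25635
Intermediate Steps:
-25761 + F(n(0, -2)) = -25761 + (124 - 1*(-2)) = -25761 + (124 + 2) = -25761 + 126 = -25635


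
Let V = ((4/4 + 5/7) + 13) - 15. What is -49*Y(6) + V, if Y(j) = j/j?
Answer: -345/7 ≈ -49.286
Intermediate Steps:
Y(j) = 1
V = -2/7 (V = ((4*(¼) + 5*(⅐)) + 13) - 15 = ((1 + 5/7) + 13) - 15 = (12/7 + 13) - 15 = 103/7 - 15 = -2/7 ≈ -0.28571)
-49*Y(6) + V = -49*1 - 2/7 = -49 - 2/7 = -345/7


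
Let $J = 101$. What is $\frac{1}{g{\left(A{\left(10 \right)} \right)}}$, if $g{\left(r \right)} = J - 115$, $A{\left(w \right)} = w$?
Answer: $- \frac{1}{14} \approx -0.071429$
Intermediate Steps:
$g{\left(r \right)} = -14$ ($g{\left(r \right)} = 101 - 115 = -14$)
$\frac{1}{g{\left(A{\left(10 \right)} \right)}} = \frac{1}{-14} = - \frac{1}{14}$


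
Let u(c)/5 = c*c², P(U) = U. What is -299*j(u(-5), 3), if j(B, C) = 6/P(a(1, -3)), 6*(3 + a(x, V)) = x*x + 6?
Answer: 10764/11 ≈ 978.54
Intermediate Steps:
a(x, V) = -2 + x²/6 (a(x, V) = -3 + (x*x + 6)/6 = -3 + (x² + 6)/6 = -3 + (6 + x²)/6 = -3 + (1 + x²/6) = -2 + x²/6)
u(c) = 5*c³ (u(c) = 5*(c*c²) = 5*c³)
j(B, C) = -36/11 (j(B, C) = 6/(-2 + (⅙)*1²) = 6/(-2 + (⅙)*1) = 6/(-2 + ⅙) = 6/(-11/6) = 6*(-6/11) = -36/11)
-299*j(u(-5), 3) = -299*(-36/11) = 10764/11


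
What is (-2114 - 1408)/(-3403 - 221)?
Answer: 587/604 ≈ 0.97185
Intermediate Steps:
(-2114 - 1408)/(-3403 - 221) = -3522/(-3624) = -3522*(-1/3624) = 587/604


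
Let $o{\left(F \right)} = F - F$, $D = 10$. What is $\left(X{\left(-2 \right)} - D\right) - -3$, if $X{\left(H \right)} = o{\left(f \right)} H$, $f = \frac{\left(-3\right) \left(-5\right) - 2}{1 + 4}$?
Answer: $-7$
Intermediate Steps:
$f = \frac{13}{5}$ ($f = \frac{15 - 2}{5} = 13 \cdot \frac{1}{5} = \frac{13}{5} \approx 2.6$)
$o{\left(F \right)} = 0$
$X{\left(H \right)} = 0$ ($X{\left(H \right)} = 0 H = 0$)
$\left(X{\left(-2 \right)} - D\right) - -3 = \left(0 - 10\right) - -3 = \left(0 - 10\right) + 3 = -10 + 3 = -7$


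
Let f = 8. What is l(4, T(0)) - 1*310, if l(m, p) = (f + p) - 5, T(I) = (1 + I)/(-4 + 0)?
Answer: -1229/4 ≈ -307.25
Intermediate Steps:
T(I) = -1/4 - I/4 (T(I) = (1 + I)/(-4) = (1 + I)*(-1/4) = -1/4 - I/4)
l(m, p) = 3 + p (l(m, p) = (8 + p) - 5 = 3 + p)
l(4, T(0)) - 1*310 = (3 + (-1/4 - 1/4*0)) - 1*310 = (3 + (-1/4 + 0)) - 310 = (3 - 1/4) - 310 = 11/4 - 310 = -1229/4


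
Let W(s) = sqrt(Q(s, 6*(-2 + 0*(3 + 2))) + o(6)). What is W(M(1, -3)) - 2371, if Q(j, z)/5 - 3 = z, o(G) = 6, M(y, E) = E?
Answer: -2371 + I*sqrt(39) ≈ -2371.0 + 6.245*I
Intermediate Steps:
Q(j, z) = 15 + 5*z
W(s) = I*sqrt(39) (W(s) = sqrt((15 + 5*(6*(-2 + 0*(3 + 2)))) + 6) = sqrt((15 + 5*(6*(-2 + 0*5))) + 6) = sqrt((15 + 5*(6*(-2 + 0))) + 6) = sqrt((15 + 5*(6*(-2))) + 6) = sqrt((15 + 5*(-12)) + 6) = sqrt((15 - 60) + 6) = sqrt(-45 + 6) = sqrt(-39) = I*sqrt(39))
W(M(1, -3)) - 2371 = I*sqrt(39) - 2371 = -2371 + I*sqrt(39)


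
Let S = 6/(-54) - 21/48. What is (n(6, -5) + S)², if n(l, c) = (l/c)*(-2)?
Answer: 1776889/518400 ≈ 3.4276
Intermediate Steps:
n(l, c) = -2*l/c
S = -79/144 (S = 6*(-1/54) - 21*1/48 = -⅑ - 7/16 = -79/144 ≈ -0.54861)
(n(6, -5) + S)² = (-2*6/(-5) - 79/144)² = (-2*6*(-⅕) - 79/144)² = (12/5 - 79/144)² = (1333/720)² = 1776889/518400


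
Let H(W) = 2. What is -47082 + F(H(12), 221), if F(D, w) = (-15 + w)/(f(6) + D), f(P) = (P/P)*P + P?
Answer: -329471/7 ≈ -47067.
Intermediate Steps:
f(P) = 2*P (f(P) = 1*P + P = P + P = 2*P)
F(D, w) = (-15 + w)/(12 + D) (F(D, w) = (-15 + w)/(2*6 + D) = (-15 + w)/(12 + D))
-47082 + F(H(12), 221) = -47082 + (-15 + 221)/(12 + 2) = -47082 + 206/14 = -47082 + (1/14)*206 = -47082 + 103/7 = -329471/7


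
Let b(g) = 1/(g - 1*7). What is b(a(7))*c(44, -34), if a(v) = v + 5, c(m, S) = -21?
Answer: -21/5 ≈ -4.2000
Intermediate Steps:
a(v) = 5 + v
b(g) = 1/(-7 + g) (b(g) = 1/(g - 7) = 1/(-7 + g))
b(a(7))*c(44, -34) = -21/(-7 + (5 + 7)) = -21/(-7 + 12) = -21/5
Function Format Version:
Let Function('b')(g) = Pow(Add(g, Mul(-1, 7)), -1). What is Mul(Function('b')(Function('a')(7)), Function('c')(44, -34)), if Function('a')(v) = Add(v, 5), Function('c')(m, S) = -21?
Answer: Rational(-21, 5) ≈ -4.2000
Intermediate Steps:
Function('a')(v) = Add(5, v)
Function('b')(g) = Pow(Add(-7, g), -1) (Function('b')(g) = Pow(Add(g, -7), -1) = Pow(Add(-7, g), -1))
Mul(Function('b')(Function('a')(7)), Function('c')(44, -34)) = Mul(Pow(Add(-7, Add(5, 7)), -1), -21) = Mul(Pow(Add(-7, 12), -1), -21) = Mul(Pow(5, -1), -21) = Mul(Rational(1, 5), -21) = Rational(-21, 5)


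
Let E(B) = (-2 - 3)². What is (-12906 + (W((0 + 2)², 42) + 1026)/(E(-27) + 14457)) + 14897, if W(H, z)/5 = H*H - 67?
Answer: 28834433/14482 ≈ 1991.1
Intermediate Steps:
W(H, z) = -335 + 5*H² (W(H, z) = 5*(H*H - 67) = 5*(H² - 67) = 5*(-67 + H²) = -335 + 5*H²)
E(B) = 25 (E(B) = (-5)² = 25)
(-12906 + (W((0 + 2)², 42) + 1026)/(E(-27) + 14457)) + 14897 = (-12906 + ((-335 + 5*((0 + 2)²)²) + 1026)/(25 + 14457)) + 14897 = (-12906 + ((-335 + 5*(2²)²) + 1026)/14482) + 14897 = (-12906 + ((-335 + 5*4²) + 1026)*(1/14482)) + 14897 = (-12906 + ((-335 + 5*16) + 1026)*(1/14482)) + 14897 = (-12906 + ((-335 + 80) + 1026)*(1/14482)) + 14897 = (-12906 + (-255 + 1026)*(1/14482)) + 14897 = (-12906 + 771*(1/14482)) + 14897 = (-12906 + 771/14482) + 14897 = -186903921/14482 + 14897 = 28834433/14482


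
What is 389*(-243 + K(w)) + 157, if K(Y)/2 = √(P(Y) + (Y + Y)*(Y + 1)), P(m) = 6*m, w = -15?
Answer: -94370 + 778*√330 ≈ -80237.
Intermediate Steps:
K(Y) = 2*√(6*Y + 2*Y*(1 + Y)) (K(Y) = 2*√(6*Y + (Y + Y)*(Y + 1)) = 2*√(6*Y + (2*Y)*(1 + Y)) = 2*√(6*Y + 2*Y*(1 + Y)))
389*(-243 + K(w)) + 157 = 389*(-243 + 2*√2*√(-15*(4 - 15))) + 157 = 389*(-243 + 2*√2*√(-15*(-11))) + 157 = 389*(-243 + 2*√2*√165) + 157 = 389*(-243 + 2*√330) + 157 = (-94527 + 778*√330) + 157 = -94370 + 778*√330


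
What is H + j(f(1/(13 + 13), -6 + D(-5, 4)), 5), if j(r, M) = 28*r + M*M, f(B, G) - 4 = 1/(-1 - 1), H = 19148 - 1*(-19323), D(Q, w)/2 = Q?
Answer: 38594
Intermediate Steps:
D(Q, w) = 2*Q
H = 38471 (H = 19148 + 19323 = 38471)
f(B, G) = 7/2 (f(B, G) = 4 + 1/(-1 - 1) = 4 + 1/(-2) = 4 - 1/2 = 7/2)
j(r, M) = M**2 + 28*r (j(r, M) = 28*r + M**2 = M**2 + 28*r)
H + j(f(1/(13 + 13), -6 + D(-5, 4)), 5) = 38471 + (5**2 + 28*(7/2)) = 38471 + (25 + 98) = 38471 + 123 = 38594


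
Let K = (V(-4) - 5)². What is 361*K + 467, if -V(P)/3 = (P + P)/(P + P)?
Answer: 23571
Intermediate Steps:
V(P) = -3 (V(P) = -3*(P + P)/(P + P) = -3*2*P/(2*P) = -3*2*P*1/(2*P) = -3*1 = -3)
K = 64 (K = (-3 - 5)² = (-8)² = 64)
361*K + 467 = 361*64 + 467 = 23104 + 467 = 23571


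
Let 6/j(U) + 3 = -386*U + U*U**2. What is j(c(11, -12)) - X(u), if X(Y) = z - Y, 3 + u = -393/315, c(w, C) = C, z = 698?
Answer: -71302502/101535 ≈ -702.25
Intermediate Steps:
j(U) = 6/(-3 + U**3 - 386*U) (j(U) = 6/(-3 + (-386*U + U*U**2)) = 6/(-3 + (-386*U + U**3)) = 6/(-3 + (U**3 - 386*U)) = 6/(-3 + U**3 - 386*U))
u = -446/105 (u = -3 - 393/315 = -3 - 393*1/315 = -3 - 131/105 = -446/105 ≈ -4.2476)
X(Y) = 698 - Y
j(c(11, -12)) - X(u) = 6/(-3 + (-12)**3 - 386*(-12)) - (698 - 1*(-446/105)) = 6/(-3 - 1728 + 4632) - (698 + 446/105) = 6/2901 - 1*73736/105 = 6*(1/2901) - 73736/105 = 2/967 - 73736/105 = -71302502/101535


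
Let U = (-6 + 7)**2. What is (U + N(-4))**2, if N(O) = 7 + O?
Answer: 16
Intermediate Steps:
U = 1 (U = 1**2 = 1)
(U + N(-4))**2 = (1 + (7 - 4))**2 = (1 + 3)**2 = 4**2 = 16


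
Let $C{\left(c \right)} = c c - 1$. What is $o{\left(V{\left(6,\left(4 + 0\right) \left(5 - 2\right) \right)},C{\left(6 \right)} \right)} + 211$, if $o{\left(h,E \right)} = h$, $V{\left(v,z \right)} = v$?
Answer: $217$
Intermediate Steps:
$C{\left(c \right)} = -1 + c^{2}$ ($C{\left(c \right)} = c^{2} - 1 = -1 + c^{2}$)
$o{\left(V{\left(6,\left(4 + 0\right) \left(5 - 2\right) \right)},C{\left(6 \right)} \right)} + 211 = 6 + 211 = 217$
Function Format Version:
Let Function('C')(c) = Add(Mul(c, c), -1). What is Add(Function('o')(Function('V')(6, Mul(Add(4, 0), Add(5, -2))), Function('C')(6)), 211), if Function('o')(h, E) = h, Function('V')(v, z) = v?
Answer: 217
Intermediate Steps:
Function('C')(c) = Add(-1, Pow(c, 2)) (Function('C')(c) = Add(Pow(c, 2), -1) = Add(-1, Pow(c, 2)))
Add(Function('o')(Function('V')(6, Mul(Add(4, 0), Add(5, -2))), Function('C')(6)), 211) = Add(6, 211) = 217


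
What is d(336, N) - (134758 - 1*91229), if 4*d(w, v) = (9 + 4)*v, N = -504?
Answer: -45167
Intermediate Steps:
d(w, v) = 13*v/4 (d(w, v) = ((9 + 4)*v)/4 = (13*v)/4 = 13*v/4)
d(336, N) - (134758 - 1*91229) = (13/4)*(-504) - (134758 - 1*91229) = -1638 - (134758 - 91229) = -1638 - 1*43529 = -1638 - 43529 = -45167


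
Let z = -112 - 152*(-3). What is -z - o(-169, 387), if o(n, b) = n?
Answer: -175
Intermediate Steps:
z = 344 (z = -112 + 456 = 344)
-z - o(-169, 387) = -1*344 - 1*(-169) = -344 + 169 = -175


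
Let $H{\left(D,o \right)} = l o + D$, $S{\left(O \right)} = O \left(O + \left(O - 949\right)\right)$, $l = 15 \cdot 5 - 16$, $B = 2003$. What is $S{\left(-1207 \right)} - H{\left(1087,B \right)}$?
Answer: $3939877$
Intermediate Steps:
$l = 59$ ($l = 75 - 16 = 59$)
$S{\left(O \right)} = O \left(-949 + 2 O\right)$ ($S{\left(O \right)} = O \left(O + \left(O - 949\right)\right) = O \left(O + \left(-949 + O\right)\right) = O \left(-949 + 2 O\right)$)
$H{\left(D,o \right)} = D + 59 o$ ($H{\left(D,o \right)} = 59 o + D = D + 59 o$)
$S{\left(-1207 \right)} - H{\left(1087,B \right)} = - 1207 \left(-949 + 2 \left(-1207\right)\right) - \left(1087 + 59 \cdot 2003\right) = - 1207 \left(-949 - 2414\right) - \left(1087 + 118177\right) = \left(-1207\right) \left(-3363\right) - 119264 = 4059141 - 119264 = 3939877$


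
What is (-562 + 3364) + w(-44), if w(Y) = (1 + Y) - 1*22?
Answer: 2737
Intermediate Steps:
w(Y) = -21 + Y (w(Y) = (1 + Y) - 22 = -21 + Y)
(-562 + 3364) + w(-44) = (-562 + 3364) + (-21 - 44) = 2802 - 65 = 2737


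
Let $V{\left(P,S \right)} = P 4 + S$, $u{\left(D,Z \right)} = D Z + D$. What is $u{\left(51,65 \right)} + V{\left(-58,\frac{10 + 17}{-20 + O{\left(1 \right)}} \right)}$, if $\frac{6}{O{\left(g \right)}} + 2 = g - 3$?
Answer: $\frac{134708}{43} \approx 3132.7$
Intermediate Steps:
$O{\left(g \right)} = \frac{6}{-5 + g}$ ($O{\left(g \right)} = \frac{6}{-2 + \left(g - 3\right)} = \frac{6}{-2 + \left(-3 + g\right)} = \frac{6}{-5 + g}$)
$u{\left(D,Z \right)} = D + D Z$
$V{\left(P,S \right)} = S + 4 P$ ($V{\left(P,S \right)} = 4 P + S = S + 4 P$)
$u{\left(51,65 \right)} + V{\left(-58,\frac{10 + 17}{-20 + O{\left(1 \right)}} \right)} = 51 \left(1 + 65\right) + \left(\frac{10 + 17}{-20 + \frac{6}{-5 + 1}} + 4 \left(-58\right)\right) = 51 \cdot 66 - \left(232 - \frac{27}{-20 + \frac{6}{-4}}\right) = 3366 - \left(232 - \frac{27}{-20 + 6 \left(- \frac{1}{4}\right)}\right) = 3366 - \left(232 - \frac{27}{-20 - \frac{3}{2}}\right) = 3366 - \left(232 - \frac{27}{- \frac{43}{2}}\right) = 3366 + \left(27 \left(- \frac{2}{43}\right) - 232\right) = 3366 - \frac{10030}{43} = \frac{134708}{43}$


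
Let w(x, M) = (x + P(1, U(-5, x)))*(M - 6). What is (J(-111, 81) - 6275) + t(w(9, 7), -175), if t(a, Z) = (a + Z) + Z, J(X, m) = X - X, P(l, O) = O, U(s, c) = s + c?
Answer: -6612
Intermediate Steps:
U(s, c) = c + s
w(x, M) = (-6 + M)*(-5 + 2*x) (w(x, M) = (x + (x - 5))*(M - 6) = (x + (-5 + x))*(-6 + M) = (-5 + 2*x)*(-6 + M) = (-6 + M)*(-5 + 2*x))
J(X, m) = 0
t(a, Z) = a + 2*Z (t(a, Z) = (Z + a) + Z = a + 2*Z)
(J(-111, 81) - 6275) + t(w(9, 7), -175) = (0 - 6275) + ((30 - 12*9 + 7*9 + 7*(-5 + 9)) + 2*(-175)) = -6275 + ((30 - 108 + 63 + 7*4) - 350) = -6275 + ((30 - 108 + 63 + 28) - 350) = -6275 + (13 - 350) = -6275 - 337 = -6612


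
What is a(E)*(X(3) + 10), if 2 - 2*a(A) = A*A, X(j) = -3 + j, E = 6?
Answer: -170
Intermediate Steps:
a(A) = 1 - A²/2 (a(A) = 1 - A*A/2 = 1 - A²/2)
a(E)*(X(3) + 10) = (1 - ½*6²)*((-3 + 3) + 10) = (1 - ½*36)*(0 + 10) = (1 - 18)*10 = -17*10 = -170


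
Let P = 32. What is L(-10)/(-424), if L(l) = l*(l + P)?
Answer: 55/106 ≈ 0.51887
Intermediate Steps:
L(l) = l*(32 + l) (L(l) = l*(l + 32) = l*(32 + l))
L(-10)/(-424) = -10*(32 - 10)/(-424) = -10*22*(-1/424) = -220*(-1/424) = 55/106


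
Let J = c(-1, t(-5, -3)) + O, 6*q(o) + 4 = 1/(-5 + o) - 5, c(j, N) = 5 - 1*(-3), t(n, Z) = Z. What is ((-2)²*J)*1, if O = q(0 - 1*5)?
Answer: 389/15 ≈ 25.933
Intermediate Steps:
c(j, N) = 8 (c(j, N) = 5 + 3 = 8)
q(o) = -3/2 + 1/(6*(-5 + o)) (q(o) = -⅔ + (1/(-5 + o) - 5)/6 = -⅔ + (-5 + 1/(-5 + o))/6 = -⅔ + (-⅚ + 1/(6*(-5 + o))) = -3/2 + 1/(6*(-5 + o)))
O = -91/60 (O = (46 - 9*(0 - 1*5))/(6*(-5 + (0 - 1*5))) = (46 - 9*(0 - 5))/(6*(-5 + (0 - 5))) = (46 - 9*(-5))/(6*(-5 - 5)) = (⅙)*(46 + 45)/(-10) = (⅙)*(-⅒)*91 = -91/60 ≈ -1.5167)
J = 389/60 (J = 8 - 91/60 = 389/60 ≈ 6.4833)
((-2)²*J)*1 = ((-2)²*(389/60))*1 = (4*(389/60))*1 = (389/15)*1 = 389/15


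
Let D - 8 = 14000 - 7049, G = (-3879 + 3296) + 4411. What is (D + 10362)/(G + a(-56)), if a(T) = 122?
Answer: 17321/3950 ≈ 4.3851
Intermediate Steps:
G = 3828 (G = -583 + 4411 = 3828)
D = 6959 (D = 8 + (14000 - 7049) = 8 + 6951 = 6959)
(D + 10362)/(G + a(-56)) = (6959 + 10362)/(3828 + 122) = 17321/3950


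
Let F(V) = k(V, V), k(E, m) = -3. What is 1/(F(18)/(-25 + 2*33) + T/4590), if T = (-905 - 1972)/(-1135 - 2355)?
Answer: -218927700/15979781 ≈ -13.700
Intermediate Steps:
F(V) = -3
T = 2877/3490 (T = -2877/(-3490) = -2877*(-1/3490) = 2877/3490 ≈ 0.82436)
1/(F(18)/(-25 + 2*33) + T/4590) = 1/(-3/(-25 + 2*33) + (2877/3490)/4590) = 1/(-3/(-25 + 66) + (2877/3490)*(1/4590)) = 1/(-3/41 + 959/5339700) = 1/(-15979781/218927700) = -218927700/15979781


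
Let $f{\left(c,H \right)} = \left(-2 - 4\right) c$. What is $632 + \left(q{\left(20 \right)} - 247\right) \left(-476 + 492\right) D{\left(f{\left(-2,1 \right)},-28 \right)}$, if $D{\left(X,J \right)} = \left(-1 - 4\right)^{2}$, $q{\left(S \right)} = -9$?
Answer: $-101768$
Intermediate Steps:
$f{\left(c,H \right)} = - 6 c$
$D{\left(X,J \right)} = 25$ ($D{\left(X,J \right)} = \left(-5\right)^{2} = 25$)
$632 + \left(q{\left(20 \right)} - 247\right) \left(-476 + 492\right) D{\left(f{\left(-2,1 \right)},-28 \right)} = 632 + \left(-9 - 247\right) \left(-476 + 492\right) 25 = 632 + \left(-256\right) 16 \cdot 25 = 632 - 102400 = -101768$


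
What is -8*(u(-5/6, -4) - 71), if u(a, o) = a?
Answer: 1724/3 ≈ 574.67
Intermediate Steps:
-8*(u(-5/6, -4) - 71) = -8*(-5/6 - 71) = -8*(-5*⅙ - 71) = -8*(-⅚ - 71) = -8*(-431/6) = 1724/3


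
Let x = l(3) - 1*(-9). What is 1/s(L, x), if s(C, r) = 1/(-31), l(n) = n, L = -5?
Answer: -31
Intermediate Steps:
x = 12 (x = 3 - 1*(-9) = 3 + 9 = 12)
s(C, r) = -1/31
1/s(L, x) = 1/(-1/31) = -31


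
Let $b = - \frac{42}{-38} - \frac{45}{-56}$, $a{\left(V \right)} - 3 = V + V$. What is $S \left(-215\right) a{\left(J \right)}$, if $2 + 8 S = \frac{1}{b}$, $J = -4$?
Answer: $- \frac{1611425}{8124} \approx -198.35$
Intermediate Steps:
$a{\left(V \right)} = 3 + 2 V$ ($a{\left(V \right)} = 3 + \left(V + V\right) = 3 + 2 V$)
$b = \frac{2031}{1064}$ ($b = \left(-42\right) \left(- \frac{1}{38}\right) - - \frac{45}{56} = \frac{21}{19} + \frac{45}{56} = \frac{2031}{1064} \approx 1.9088$)
$S = - \frac{1499}{8124}$ ($S = - \frac{1}{4} + \frac{1}{8 \cdot \frac{2031}{1064}} = - \frac{1}{4} + \frac{1}{8} \cdot \frac{1064}{2031} = - \frac{1}{4} + \frac{133}{2031} = - \frac{1499}{8124} \approx -0.18451$)
$S \left(-215\right) a{\left(J \right)} = \left(- \frac{1499}{8124}\right) \left(-215\right) \left(3 + 2 \left(-4\right)\right) = \frac{322285 \left(3 - 8\right)}{8124} = \frac{322285}{8124} \left(-5\right) = - \frac{1611425}{8124}$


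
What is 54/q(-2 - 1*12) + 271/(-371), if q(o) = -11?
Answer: -23015/4081 ≈ -5.6395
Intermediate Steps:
54/q(-2 - 1*12) + 271/(-371) = 54/(-11) + 271/(-371) = 54*(-1/11) + 271*(-1/371) = -54/11 - 271/371 = -23015/4081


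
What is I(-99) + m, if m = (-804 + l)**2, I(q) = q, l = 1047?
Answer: 58950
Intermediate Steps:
m = 59049 (m = (-804 + 1047)**2 = 243**2 = 59049)
I(-99) + m = -99 + 59049 = 58950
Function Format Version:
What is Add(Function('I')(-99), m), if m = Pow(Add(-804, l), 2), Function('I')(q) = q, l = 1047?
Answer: 58950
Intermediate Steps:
m = 59049 (m = Pow(Add(-804, 1047), 2) = Pow(243, 2) = 59049)
Add(Function('I')(-99), m) = Add(-99, 59049) = 58950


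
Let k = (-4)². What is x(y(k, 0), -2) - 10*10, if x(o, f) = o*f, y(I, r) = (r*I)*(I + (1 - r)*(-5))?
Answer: -100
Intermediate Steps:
k = 16
y(I, r) = I*r*(-5 + I + 5*r) (y(I, r) = (I*r)*(I + (-5 + 5*r)) = (I*r)*(-5 + I + 5*r) = I*r*(-5 + I + 5*r))
x(o, f) = f*o
x(y(k, 0), -2) - 10*10 = -32*0*(-5 + 16 + 5*0) - 10*10 = -32*0*(-5 + 16 + 0) - 100 = -32*0*11 - 100 = -2*0 - 100 = 0 - 100 = -100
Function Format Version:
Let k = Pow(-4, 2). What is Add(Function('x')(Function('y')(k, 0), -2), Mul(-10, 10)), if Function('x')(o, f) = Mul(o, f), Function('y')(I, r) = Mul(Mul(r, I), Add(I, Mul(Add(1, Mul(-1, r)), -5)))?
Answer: -100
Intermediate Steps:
k = 16
Function('y')(I, r) = Mul(I, r, Add(-5, I, Mul(5, r))) (Function('y')(I, r) = Mul(Mul(I, r), Add(I, Add(-5, Mul(5, r)))) = Mul(Mul(I, r), Add(-5, I, Mul(5, r))) = Mul(I, r, Add(-5, I, Mul(5, r))))
Function('x')(o, f) = Mul(f, o)
Add(Function('x')(Function('y')(k, 0), -2), Mul(-10, 10)) = Add(Mul(-2, Mul(16, 0, Add(-5, 16, Mul(5, 0)))), Mul(-10, 10)) = Add(Mul(-2, Mul(16, 0, Add(-5, 16, 0))), -100) = Add(Mul(-2, Mul(16, 0, 11)), -100) = Add(Mul(-2, 0), -100) = Add(0, -100) = -100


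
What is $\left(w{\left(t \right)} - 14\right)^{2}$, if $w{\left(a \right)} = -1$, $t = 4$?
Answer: $225$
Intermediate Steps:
$\left(w{\left(t \right)} - 14\right)^{2} = \left(-1 - 14\right)^{2} = \left(-15\right)^{2} = 225$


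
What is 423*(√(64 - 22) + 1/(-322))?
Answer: -423/322 + 423*√42 ≈ 2740.0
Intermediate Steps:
423*(√(64 - 22) + 1/(-322)) = 423*(√42 - 1/322) = 423*(-1/322 + √42) = -423/322 + 423*√42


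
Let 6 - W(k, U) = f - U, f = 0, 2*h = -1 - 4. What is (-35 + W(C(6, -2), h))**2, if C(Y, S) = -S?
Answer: 3969/4 ≈ 992.25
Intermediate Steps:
h = -5/2 (h = (-1 - 4)/2 = (1/2)*(-5) = -5/2 ≈ -2.5000)
W(k, U) = 6 + U (W(k, U) = 6 - (0 - U) = 6 - (-1)*U = 6 + U)
(-35 + W(C(6, -2), h))**2 = (-35 + (6 - 5/2))**2 = (-35 + 7/2)**2 = (-63/2)**2 = 3969/4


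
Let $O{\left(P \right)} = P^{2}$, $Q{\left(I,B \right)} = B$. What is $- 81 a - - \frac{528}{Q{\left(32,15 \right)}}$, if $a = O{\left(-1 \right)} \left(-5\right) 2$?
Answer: $\frac{4226}{5} \approx 845.2$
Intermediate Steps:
$a = -10$ ($a = \left(-1\right)^{2} \left(-5\right) 2 = 1 \left(-5\right) 2 = \left(-5\right) 2 = -10$)
$- 81 a - - \frac{528}{Q{\left(32,15 \right)}} = \left(-81\right) \left(-10\right) - - \frac{528}{15} = 810 - \left(-528\right) \frac{1}{15} = 810 - - \frac{176}{5} = 810 + \frac{176}{5} = \frac{4226}{5}$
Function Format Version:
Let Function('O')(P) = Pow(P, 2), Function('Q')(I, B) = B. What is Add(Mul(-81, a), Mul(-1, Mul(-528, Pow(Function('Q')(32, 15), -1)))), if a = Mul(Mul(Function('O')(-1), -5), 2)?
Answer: Rational(4226, 5) ≈ 845.20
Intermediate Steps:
a = -10 (a = Mul(Mul(Pow(-1, 2), -5), 2) = Mul(Mul(1, -5), 2) = Mul(-5, 2) = -10)
Add(Mul(-81, a), Mul(-1, Mul(-528, Pow(Function('Q')(32, 15), -1)))) = Add(Mul(-81, -10), Mul(-1, Mul(-528, Pow(15, -1)))) = Add(810, Mul(-1, Mul(-528, Rational(1, 15)))) = Add(810, Mul(-1, Rational(-176, 5))) = Add(810, Rational(176, 5)) = Rational(4226, 5)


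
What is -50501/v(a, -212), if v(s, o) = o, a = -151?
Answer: 50501/212 ≈ 238.21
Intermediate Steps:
-50501/v(a, -212) = -50501/(-212) = -50501*(-1/212) = 50501/212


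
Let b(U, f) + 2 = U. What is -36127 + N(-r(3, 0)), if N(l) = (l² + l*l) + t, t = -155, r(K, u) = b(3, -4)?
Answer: -36280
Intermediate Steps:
b(U, f) = -2 + U
r(K, u) = 1 (r(K, u) = -2 + 3 = 1)
N(l) = -155 + 2*l² (N(l) = (l² + l*l) - 155 = (l² + l²) - 155 = 2*l² - 155 = -155 + 2*l²)
-36127 + N(-r(3, 0)) = -36127 + (-155 + 2*(-1*1)²) = -36127 + (-155 + 2*(-1)²) = -36127 + (-155 + 2*1) = -36127 + (-155 + 2) = -36127 - 153 = -36280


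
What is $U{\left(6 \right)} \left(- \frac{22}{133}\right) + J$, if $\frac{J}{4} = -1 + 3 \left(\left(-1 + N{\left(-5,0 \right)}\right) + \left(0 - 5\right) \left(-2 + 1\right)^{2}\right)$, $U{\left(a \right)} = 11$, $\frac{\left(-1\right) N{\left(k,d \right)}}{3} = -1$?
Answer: $- \frac{5562}{133} \approx -41.82$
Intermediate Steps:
$N{\left(k,d \right)} = 3$ ($N{\left(k,d \right)} = \left(-3\right) \left(-1\right) = 3$)
$J = -40$ ($J = 4 \left(-1 + 3 \left(\left(-1 + 3\right) + \left(0 - 5\right) \left(-2 + 1\right)^{2}\right)\right) = 4 \left(-1 + 3 \left(2 - 5 \left(-1\right)^{2}\right)\right) = 4 \left(-1 + 3 \left(2 - 5\right)\right) = 4 \left(-1 + 3 \left(-3\right)\right) = 4 \left(-1 - 9\right) = 4 \left(-10\right) = -40$)
$U{\left(6 \right)} \left(- \frac{22}{133}\right) + J = 11 \left(- \frac{22}{133}\right) - 40 = - \frac{242}{133} - 40 = - \frac{5562}{133}$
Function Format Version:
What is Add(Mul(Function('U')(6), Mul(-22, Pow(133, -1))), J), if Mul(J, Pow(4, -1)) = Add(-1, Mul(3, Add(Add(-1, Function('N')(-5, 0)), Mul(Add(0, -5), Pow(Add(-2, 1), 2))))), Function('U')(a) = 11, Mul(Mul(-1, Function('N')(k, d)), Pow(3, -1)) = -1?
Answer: Rational(-5562, 133) ≈ -41.820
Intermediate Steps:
Function('N')(k, d) = 3 (Function('N')(k, d) = Mul(-3, -1) = 3)
J = -40 (J = Mul(4, Add(-1, Mul(3, Add(Add(-1, 3), Mul(Add(0, -5), Pow(Add(-2, 1), 2)))))) = Mul(4, Add(-1, Mul(3, Add(2, Mul(-5, Pow(-1, 2)))))) = Mul(4, Add(-1, Mul(3, Add(2, Mul(-5, 1))))) = Mul(4, Add(-1, Mul(3, Add(2, -5)))) = Mul(4, Add(-1, Mul(3, -3))) = Mul(4, Add(-1, -9)) = Mul(4, -10) = -40)
Add(Mul(Function('U')(6), Mul(-22, Pow(133, -1))), J) = Add(Mul(11, Mul(-22, Pow(133, -1))), -40) = Add(Mul(11, Mul(-22, Rational(1, 133))), -40) = Add(Mul(11, Rational(-22, 133)), -40) = Add(Rational(-242, 133), -40) = Rational(-5562, 133)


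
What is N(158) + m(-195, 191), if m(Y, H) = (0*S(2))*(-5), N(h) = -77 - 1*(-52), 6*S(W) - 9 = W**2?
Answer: -25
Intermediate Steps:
S(W) = 3/2 + W**2/6
N(h) = -25 (N(h) = -77 + 52 = -25)
m(Y, H) = 0 (m(Y, H) = (0*(3/2 + (1/6)*2**2))*(-5) = (0*(3/2 + (1/6)*4))*(-5) = (0*(3/2 + 2/3))*(-5) = (0*(13/6))*(-5) = 0*(-5) = 0)
N(158) + m(-195, 191) = -25 + 0 = -25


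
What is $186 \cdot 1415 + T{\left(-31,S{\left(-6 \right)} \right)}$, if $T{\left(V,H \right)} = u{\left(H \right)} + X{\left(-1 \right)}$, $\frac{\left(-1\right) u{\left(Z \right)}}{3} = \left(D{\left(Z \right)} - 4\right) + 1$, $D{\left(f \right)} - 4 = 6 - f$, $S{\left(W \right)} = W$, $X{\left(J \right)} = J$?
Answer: $263150$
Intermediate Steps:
$D{\left(f \right)} = 10 - f$ ($D{\left(f \right)} = 4 - \left(-6 + f\right) = 10 - f$)
$u{\left(Z \right)} = -21 + 3 Z$ ($u{\left(Z \right)} = - 3 \left(\left(\left(10 - Z\right) - 4\right) + 1\right) = - 3 \left(\left(6 - Z\right) + 1\right) = - 3 \left(7 - Z\right) = -21 + 3 Z$)
$T{\left(V,H \right)} = -22 + 3 H$ ($T{\left(V,H \right)} = \left(-21 + 3 H\right) - 1 = -22 + 3 H$)
$186 \cdot 1415 + T{\left(-31,S{\left(-6 \right)} \right)} = 186 \cdot 1415 + \left(-22 + 3 \left(-6\right)\right) = 263190 - 40 = 263150$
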